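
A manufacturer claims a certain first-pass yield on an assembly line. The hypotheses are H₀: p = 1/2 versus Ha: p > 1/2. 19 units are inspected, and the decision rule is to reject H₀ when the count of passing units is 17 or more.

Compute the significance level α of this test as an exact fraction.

191/524288

α = P(reject H₀ | H₀ true) = P(Y ≥ 17 | p = 1/2), with Y ~ Binomial(19, 1/2).
That's C(19,17) + C(19,18) + C(19,19) over 2^19, i.e. (171 + 19 + 1)/524288 = 191/524288.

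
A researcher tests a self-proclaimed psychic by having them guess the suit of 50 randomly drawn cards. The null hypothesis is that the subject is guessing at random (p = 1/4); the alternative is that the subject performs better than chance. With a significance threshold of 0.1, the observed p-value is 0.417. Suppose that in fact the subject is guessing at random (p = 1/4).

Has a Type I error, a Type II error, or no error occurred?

Since p = 0.417 ≥ α = 0.1, H₀ is not rejected.
H₀ is true (actually the subject is guessing at random (p = 1/4)).
The decision matches the true state — no error.

No error (correct decision).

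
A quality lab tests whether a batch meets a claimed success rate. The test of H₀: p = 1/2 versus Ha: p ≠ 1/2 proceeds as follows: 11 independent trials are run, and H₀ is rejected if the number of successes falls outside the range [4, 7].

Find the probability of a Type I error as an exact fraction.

Under H₀, K ~ Binomial(11, 1/2); α is the probability of landing in either tail, P(K ≤ 3) + P(K ≥ 8).
The two tails are symmetric, so α = 2·(1 + 11 + 55 + 165)/2^11 = 464/2048 = 29/128.

29/128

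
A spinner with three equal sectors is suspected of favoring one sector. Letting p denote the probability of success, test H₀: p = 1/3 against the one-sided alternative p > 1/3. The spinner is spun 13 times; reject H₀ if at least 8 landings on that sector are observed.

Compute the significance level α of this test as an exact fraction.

The Type I error probability is α = P(Y ≥ 8) computed under H₀, where Y ~ Binomial(13, 1/3).
P(Y ≥ 8) = Σ_{j=8}^{13} C(13,j)·(1/3)^j·(2/3)^{13-j} = 6139/177147.

6139/177147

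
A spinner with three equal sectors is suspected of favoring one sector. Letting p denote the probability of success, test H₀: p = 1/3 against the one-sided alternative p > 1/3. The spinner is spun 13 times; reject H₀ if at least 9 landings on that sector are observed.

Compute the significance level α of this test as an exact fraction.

521/59049

The Type I error probability is α = P(Y ≥ 9) computed under H₀, where Y ~ Binomial(13, 1/3).
P(Y ≥ 9) = Σ_{j=9}^{13} C(13,j)·(1/3)^j·(2/3)^{13-j} = 521/59049.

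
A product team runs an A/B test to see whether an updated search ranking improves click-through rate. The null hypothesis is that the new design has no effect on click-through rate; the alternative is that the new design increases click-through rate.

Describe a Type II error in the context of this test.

A Type II error would mean concluding that the new design has no effect on click-through rate (or at least failing to establish that the new design increases click-through rate) when in fact the new design increases click-through rate.

A Type II error is failing to reject H₀ when H₀ is false.
Here that means keeping the current design when actually the new design increases click-through rate.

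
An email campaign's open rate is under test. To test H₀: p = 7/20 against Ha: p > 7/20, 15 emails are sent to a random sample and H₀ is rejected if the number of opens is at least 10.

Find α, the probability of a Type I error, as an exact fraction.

The Type I error probability is α = P(X ≥ 10) computed under H₀, where X ~ Binomial(15, 7/20).
Adding the binomial terms for j = 10 through 15 with p = 7/20 yields 203869009270562307/16384000000000000000.

203869009270562307/16384000000000000000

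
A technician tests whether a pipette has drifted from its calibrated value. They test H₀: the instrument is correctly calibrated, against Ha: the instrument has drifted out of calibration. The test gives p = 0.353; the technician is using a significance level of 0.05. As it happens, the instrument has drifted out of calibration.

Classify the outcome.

Type II error

Since p = 0.353 ≥ α = 0.05, H₀ is not rejected.
H₀ is false (actually the instrument has drifted out of calibration).
Failing to reject a false H₀ is a Type II error.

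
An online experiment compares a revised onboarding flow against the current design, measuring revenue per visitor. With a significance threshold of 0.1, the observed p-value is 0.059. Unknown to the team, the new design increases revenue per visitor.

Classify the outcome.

No error (correct decision).

The conventional null hypothesis is that the new design has no effect on revenue per visitor.
Since p = 0.059 < α = 0.1, H₀ is rejected.
H₀ is false (actually the new design increases revenue per visitor).
The decision matches the true state — no error.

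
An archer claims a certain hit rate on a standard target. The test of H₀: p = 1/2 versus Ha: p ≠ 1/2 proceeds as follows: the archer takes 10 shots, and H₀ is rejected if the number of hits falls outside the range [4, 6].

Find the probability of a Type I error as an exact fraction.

The significance level is the null-hypothesis probability of the rejection region {≤3} ∪ {≥7}.
By symmetry, α = 2·P(Y ≤ 3) = 2·(1 + 10 + 45 + 120)/1024 = 352/1024 = 11/32.

11/32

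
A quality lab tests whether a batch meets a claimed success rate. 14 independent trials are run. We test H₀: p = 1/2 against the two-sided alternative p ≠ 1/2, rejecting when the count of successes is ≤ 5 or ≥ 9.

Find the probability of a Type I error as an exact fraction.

The significance level is the null-hypothesis probability of the rejection region {≤5} ∪ {≥9}.
By symmetry, α = 2·P(S ≤ 5) = 2·(1 + 14 + 91 + 364 + 1001 + 2002)/16384 = 6946/16384 = 3473/8192.

3473/8192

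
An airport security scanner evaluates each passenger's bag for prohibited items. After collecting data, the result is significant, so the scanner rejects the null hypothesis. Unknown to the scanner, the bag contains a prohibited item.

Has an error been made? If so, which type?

The conventional null hypothesis here is that the bag contains no prohibited items.
The test rejected a false H₀ — the decision matches the true state.

No error — this is a correct decision.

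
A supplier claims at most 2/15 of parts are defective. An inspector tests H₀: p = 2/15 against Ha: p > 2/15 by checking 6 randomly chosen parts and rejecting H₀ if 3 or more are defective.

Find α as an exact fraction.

The significance level is the probability, assuming p = 2/15, of seeing 3 or more defectives in 6 draws.
Computing the lower-tail complement: 1 − 2199197/2278125 = 78928/2278125.

78928/2278125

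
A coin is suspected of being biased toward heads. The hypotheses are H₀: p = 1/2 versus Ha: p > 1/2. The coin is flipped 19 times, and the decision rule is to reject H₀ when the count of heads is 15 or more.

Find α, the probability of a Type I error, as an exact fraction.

α = P(reject H₀ | H₀ true) = P(S ≥ 15 | p = 1/2), with S ~ Binomial(19, 1/2).
P(S ≥ 15) = [C(19,15) + C(19,16) + C(19,17) + C(19,18) + C(19,19)] / 2^19 = (3876 + 969 + 171 + 19 + 1) / 524288 = 5036/524288 = 1259/131072.

1259/131072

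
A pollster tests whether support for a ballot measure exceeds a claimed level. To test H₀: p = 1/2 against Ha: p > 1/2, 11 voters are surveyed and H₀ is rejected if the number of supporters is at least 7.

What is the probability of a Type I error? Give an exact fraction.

281/1024

The Type I error probability is α = P(K ≥ 7) computed under H₀, where K ~ Binomial(11, 1/2).
Summing the upper tail: (330 + 165 + 55 + 11 + 1) / 2^11 = 562/2048 = 281/1024.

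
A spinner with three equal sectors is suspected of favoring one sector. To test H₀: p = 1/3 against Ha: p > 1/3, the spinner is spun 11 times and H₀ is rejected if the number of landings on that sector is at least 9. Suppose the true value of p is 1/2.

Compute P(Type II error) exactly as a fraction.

A Type II error is failing to reject when Ha holds: with p = 1/2, β = P(S ≤ 8).
Summing C(11,j)·(1/2)^j·(1/2)^{11-j} for j = 0..8 gives 1981/2048.

1981/2048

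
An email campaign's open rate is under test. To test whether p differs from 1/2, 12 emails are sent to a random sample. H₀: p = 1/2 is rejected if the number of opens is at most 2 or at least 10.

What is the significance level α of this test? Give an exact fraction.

α = P(K ≤ 2 or K ≥ 10 | p = 1/2), K ~ Binomial(12, 1/2).
By symmetry, α = 2·P(K ≤ 2) = 2·(1 + 12 + 66)/4096 = 158/4096 = 79/2048.

79/2048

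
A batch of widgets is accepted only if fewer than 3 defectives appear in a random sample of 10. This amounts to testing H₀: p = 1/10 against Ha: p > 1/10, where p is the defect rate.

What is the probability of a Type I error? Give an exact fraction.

87738533/1250000000

The significance level is the probability, assuming p = 1/10, of seeing 3 or more defectives in 10 draws.
Via the complement, α = 1 − Σ_{j=0}^{2} C(10,j)(1/10)^j(9/10)^{10-j} = 87738533/1250000000.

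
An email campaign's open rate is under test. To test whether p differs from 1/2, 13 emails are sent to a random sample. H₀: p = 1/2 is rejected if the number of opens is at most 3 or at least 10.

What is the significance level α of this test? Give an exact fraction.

α = P(Y ≤ 3 or Y ≥ 10 | p = 1/2), Y ~ Binomial(13, 1/2).
By symmetry, α = 2·P(Y ≤ 3) = 2·(1 + 13 + 78 + 286)/8192 = 756/8192 = 189/2048.

189/2048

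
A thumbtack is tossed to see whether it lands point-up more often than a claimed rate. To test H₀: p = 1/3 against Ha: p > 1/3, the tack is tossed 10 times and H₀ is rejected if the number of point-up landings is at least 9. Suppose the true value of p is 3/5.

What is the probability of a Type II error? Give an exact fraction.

9312916/9765625

Under the alternative p = 3/5, K ~ Binomial(10, 3/5); β is the probability the test does not reject, P(K < 9).
Equivalently, β = 1 − P(K ≥ 9) = 9312916/9765625.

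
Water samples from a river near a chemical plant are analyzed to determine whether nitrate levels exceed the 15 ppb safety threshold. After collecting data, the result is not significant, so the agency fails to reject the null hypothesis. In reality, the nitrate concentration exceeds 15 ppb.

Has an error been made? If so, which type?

The conventional null hypothesis here is that the nitrate concentration is at or below 15 ppb (safe).
H₀ was not rejected, but H₀ is actually false.
Failing to reject a false null hypothesis is a Type II error (false negative).

Type II error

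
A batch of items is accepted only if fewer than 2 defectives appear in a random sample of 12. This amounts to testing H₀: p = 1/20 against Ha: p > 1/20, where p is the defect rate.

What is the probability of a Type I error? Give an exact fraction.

484801974155211/4096000000000000

Under H₀, Y ~ Binomial(12, 1/20); the Type I error rate is P(Y ≥ 2).
Computing the lower-tail complement: 1 − 3611198025844789/4096000000000000 = 484801974155211/4096000000000000.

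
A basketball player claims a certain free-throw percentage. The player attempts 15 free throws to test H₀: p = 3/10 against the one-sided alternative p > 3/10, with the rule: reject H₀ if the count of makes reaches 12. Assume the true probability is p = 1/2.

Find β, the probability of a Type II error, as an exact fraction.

503/512

A Type II error is failing to reject when Ha holds: with p = 1/2, β = P(S ≤ 11).
Adding the binomial probabilities P(S=0)+…+P(S=11) at p = 1/2 gives 503/512.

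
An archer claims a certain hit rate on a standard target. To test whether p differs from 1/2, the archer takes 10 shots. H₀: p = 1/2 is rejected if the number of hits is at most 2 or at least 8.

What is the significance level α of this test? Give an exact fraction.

7/64

α = P(X ≤ 2 or X ≥ 8 | p = 1/2), X ~ Binomial(10, 1/2).
By symmetry, α = 2·P(X ≤ 2) = 2·(1 + 10 + 45)/1024 = 112/1024 = 7/64.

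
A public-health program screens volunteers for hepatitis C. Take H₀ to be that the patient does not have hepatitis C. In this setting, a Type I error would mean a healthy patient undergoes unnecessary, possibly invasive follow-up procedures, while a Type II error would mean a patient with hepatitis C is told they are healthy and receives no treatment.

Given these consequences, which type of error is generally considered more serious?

Type II error

The Type II consequence (a patient with hepatitis C is told they are healthy and receives no treatment) is more severe than the Type I consequence (a healthy patient undergoes unnecessary, possibly invasive follow-up procedures).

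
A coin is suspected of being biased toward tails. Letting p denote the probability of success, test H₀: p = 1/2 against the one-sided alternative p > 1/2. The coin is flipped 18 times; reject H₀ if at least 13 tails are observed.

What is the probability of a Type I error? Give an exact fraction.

The Type I error probability is α = P(K ≥ 13) computed under H₀, where K ~ Binomial(18, 1/2).
P(K ≥ 13) = [C(18,13) + C(18,14) + C(18,15) + C(18,16) + C(18,17) + C(18,18)] / 2^18 = (8568 + 3060 + 816 + 153 + 18 + 1) / 262144 = 12616/262144 = 1577/32768.

1577/32768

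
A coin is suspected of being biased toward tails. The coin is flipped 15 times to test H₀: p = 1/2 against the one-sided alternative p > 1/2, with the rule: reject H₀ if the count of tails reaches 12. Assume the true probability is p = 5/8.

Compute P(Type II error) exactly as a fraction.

7681591069083/8796093022208

β = P(fail to reject H₀ | Ha true) = P(Y ≤ 11 | p = 5/8), Y ~ Binomial(15, 5/8).
Summing C(15,j)·(5/8)^j·(3/8)^{15-j} for j = 0..11 gives 7681591069083/8796093022208.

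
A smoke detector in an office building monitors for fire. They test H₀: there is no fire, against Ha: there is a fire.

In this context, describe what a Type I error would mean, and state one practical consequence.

A Type I error would mean concluding that there is a fire when in fact there is no fire. Consequence: the building is evacuated for a false alarm, disrupting work.

A Type I error is rejecting H₀ when H₀ is true.
Here that means sounding the alarm and evacuating the building when actually there is no fire.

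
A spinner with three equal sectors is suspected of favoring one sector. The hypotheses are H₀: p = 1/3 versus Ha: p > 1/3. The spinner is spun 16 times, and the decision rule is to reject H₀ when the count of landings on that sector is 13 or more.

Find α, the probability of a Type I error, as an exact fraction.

α = P(reject H₀ | H₀ true) = P(X ≥ 13 | p = 1/3), with X ~ Binomial(16, 1/3).
P(X ≥ 13) = Σ_{j=13}^{16} C(16,j)·(1/3)^j·(2/3)^{16-j} = 4993/43046721.

4993/43046721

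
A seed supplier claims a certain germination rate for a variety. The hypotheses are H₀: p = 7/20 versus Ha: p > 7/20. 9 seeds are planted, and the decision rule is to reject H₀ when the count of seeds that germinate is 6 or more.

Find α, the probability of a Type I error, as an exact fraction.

6859289647/128000000000

α = P(reject H₀ | H₀ true) = P(K ≥ 6 | p = 7/20), with K ~ Binomial(9, 7/20).
P(K ≥ 6) = Σ_{j=6}^{9} C(9,j)·(7/20)^j·(13/20)^{9-j} = 6859289647/128000000000.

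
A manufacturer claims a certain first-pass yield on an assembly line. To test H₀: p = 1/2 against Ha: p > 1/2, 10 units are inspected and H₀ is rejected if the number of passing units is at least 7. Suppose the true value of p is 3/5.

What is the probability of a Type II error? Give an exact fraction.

6032416/9765625

A Type II error is failing to reject when Ha holds: with p = 3/5, β = P(X ≤ 6).
Summing C(10,j)·(3/5)^j·(2/5)^{10-j} for j = 0..6 gives 6032416/9765625.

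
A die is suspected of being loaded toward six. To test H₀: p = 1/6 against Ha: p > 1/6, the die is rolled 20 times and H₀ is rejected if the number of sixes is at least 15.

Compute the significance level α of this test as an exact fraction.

1434041/101559956668416

The Type I error probability is α = P(S ≥ 15) computed under H₀, where S ~ Binomial(20, 1/6).
P(S ≥ 15) = Σ_{j=15}^{20} C(20,j)·(1/6)^j·(5/6)^{20-j} = 1434041/101559956668416.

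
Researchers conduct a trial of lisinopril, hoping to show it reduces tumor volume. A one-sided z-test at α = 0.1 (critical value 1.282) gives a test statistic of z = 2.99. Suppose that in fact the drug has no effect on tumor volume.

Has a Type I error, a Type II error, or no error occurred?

Type I error

The conventional null hypothesis is that the drug has no effect on tumor volume.
Since z = 2.99 > z* = 1.282, H₀ is rejected.
H₀ is true (actually the drug has no effect on tumor volume).
Rejecting a true H₀ is a Type I error.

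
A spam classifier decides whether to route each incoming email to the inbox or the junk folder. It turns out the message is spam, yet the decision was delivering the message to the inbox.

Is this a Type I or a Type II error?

Type II error

The null hypothesis here is that the message is legitimate (not spam).
'Delivering the message to the inbox' corresponds to failing to reject H₀.
H₀ was not rejected but H₀ is false — a Type II error (false negative).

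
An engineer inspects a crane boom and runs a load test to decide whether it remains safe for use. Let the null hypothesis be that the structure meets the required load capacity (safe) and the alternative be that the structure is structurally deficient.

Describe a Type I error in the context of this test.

A Type I error would mean concluding that the structure is structurally deficient when in fact the structure meets the required load capacity (safe).

A Type I error is rejecting H₀ when H₀ is true.
Here that means closing the structure for repairs when actually the structure meets the required load capacity (safe).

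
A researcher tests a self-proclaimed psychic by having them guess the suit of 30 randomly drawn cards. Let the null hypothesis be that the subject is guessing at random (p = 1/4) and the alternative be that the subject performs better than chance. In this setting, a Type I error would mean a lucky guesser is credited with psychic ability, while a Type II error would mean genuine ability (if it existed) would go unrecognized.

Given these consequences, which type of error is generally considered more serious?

The Type I consequence (a lucky guesser is credited with psychic ability) is more severe than the Type II consequence (genuine ability (if it existed) would go unrecognized).

Type I error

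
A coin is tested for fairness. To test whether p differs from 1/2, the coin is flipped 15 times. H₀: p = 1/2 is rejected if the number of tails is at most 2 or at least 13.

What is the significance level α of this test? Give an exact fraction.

121/16384

The significance level is the null-hypothesis probability of the rejection region {≤2} ∪ {≥13}.
Each tail has probability (1 + 15 + 105)/32768; doubling gives α = 242/32768 = 121/16384.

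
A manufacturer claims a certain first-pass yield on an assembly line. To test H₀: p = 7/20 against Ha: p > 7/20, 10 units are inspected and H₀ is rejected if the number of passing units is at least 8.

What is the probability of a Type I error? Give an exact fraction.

Under H₀, S ~ Binomial(10, 7/20), and α = P(S ≥ 8).
Adding the binomial terms for j = 8 through 10 with p = 7/20 yields 12342438941/2560000000000.

12342438941/2560000000000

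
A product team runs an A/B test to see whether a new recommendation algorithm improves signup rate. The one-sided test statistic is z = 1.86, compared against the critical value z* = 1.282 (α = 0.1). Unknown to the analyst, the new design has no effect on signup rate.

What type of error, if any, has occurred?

Type I error

The conventional null hypothesis is that the new design has no effect on signup rate.
Since z = 1.86 > z* = 1.282, H₀ is rejected.
H₀ is true (actually the new design has no effect on signup rate).
Rejecting a true H₀ is a Type I error.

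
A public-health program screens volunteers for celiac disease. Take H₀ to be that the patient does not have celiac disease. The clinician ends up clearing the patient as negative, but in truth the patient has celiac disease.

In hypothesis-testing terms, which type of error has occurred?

'Clearing the patient as negative' corresponds to failing to reject H₀.
H₀ was not rejected but H₀ is false — a Type II error (false negative).

Type II error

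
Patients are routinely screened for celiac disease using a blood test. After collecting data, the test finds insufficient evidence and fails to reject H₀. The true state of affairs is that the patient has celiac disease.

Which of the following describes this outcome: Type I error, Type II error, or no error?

Type II error

The conventional null hypothesis here is that the patient does not have celiac disease.
H₀ was not rejected, but H₀ is actually false.
Failing to reject a false null hypothesis is a Type II error (false negative).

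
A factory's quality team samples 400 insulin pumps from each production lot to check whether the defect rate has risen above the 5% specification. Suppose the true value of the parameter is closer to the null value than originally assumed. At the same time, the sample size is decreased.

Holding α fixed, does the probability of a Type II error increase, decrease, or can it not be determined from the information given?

It increases.

A smaller departure from H₀ means the test statistic under Ha is distributed closer to where it would be under H₀; rejection becomes less likely. With less data the test statistic is noisier; under Ha, more outcomes land inside the acceptance region. Both changes push β in the same direction.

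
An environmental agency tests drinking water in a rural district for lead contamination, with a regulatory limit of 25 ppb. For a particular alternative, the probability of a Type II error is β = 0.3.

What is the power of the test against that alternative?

0.7

Power = 1 − β = 1 − 0.3 = 0.7.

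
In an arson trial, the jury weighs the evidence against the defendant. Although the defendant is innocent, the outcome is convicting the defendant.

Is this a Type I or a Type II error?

The null hypothesis here is that the defendant is innocent.
'Convicting the defendant' corresponds to rejecting H₀.
H₀ was rejected but H₀ is true — a Type I error (false positive).

Type I error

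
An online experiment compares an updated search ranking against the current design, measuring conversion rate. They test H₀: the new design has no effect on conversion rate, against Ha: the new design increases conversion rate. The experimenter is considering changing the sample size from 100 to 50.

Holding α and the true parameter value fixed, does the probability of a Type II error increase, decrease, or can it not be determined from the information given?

A smaller sample increases the standard error, so the sampling distributions under H₀ and Ha overlap more.

It increases.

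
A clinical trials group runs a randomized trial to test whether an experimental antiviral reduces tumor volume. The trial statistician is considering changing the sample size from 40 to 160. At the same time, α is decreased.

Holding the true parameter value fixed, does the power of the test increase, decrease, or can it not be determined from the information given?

Cannot be determined from the information given.

The first change alone would make β decrease; the second alone would make β increase. Which effect dominates depends on the magnitudes, which are not given.
Since power = 1 − β, the effect on power is likewise indeterminate.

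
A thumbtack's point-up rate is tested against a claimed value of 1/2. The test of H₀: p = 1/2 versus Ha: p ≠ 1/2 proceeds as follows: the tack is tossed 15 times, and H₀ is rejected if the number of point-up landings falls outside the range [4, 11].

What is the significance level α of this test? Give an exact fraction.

9/256

Under H₀, X ~ Binomial(15, 1/2); α is the probability of landing in either tail, P(X ≤ 3) + P(X ≥ 12).
The two tails are symmetric, so α = 2·(1 + 15 + 105 + 455)/2^15 = 1152/32768 = 9/256.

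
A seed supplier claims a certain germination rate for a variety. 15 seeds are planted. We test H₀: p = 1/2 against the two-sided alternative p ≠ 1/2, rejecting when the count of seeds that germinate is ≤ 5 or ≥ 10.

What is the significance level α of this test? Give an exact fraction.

α = P(S ≤ 5 or S ≥ 10 | p = 1/2), S ~ Binomial(15, 1/2).
Each tail has probability (1 + 15 + 105 + 455 + 1365 + 3003)/32768; doubling gives α = 9888/32768 = 309/1024.

309/1024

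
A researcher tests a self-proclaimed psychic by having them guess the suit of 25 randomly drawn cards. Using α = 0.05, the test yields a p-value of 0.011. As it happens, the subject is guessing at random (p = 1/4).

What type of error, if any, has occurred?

The conventional null hypothesis is that the subject is guessing at random (p = 1/4).
Since p = 0.011 < α = 0.05, H₀ is rejected.
H₀ is true (actually the subject is guessing at random (p = 1/4)).
Rejecting a true H₀ is a Type I error.

Type I error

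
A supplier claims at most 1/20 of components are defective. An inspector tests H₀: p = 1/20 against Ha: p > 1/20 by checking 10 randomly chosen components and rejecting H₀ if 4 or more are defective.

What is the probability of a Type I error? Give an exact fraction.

α = P(reject H₀ | H₀ true) = P(S ≥ 4 | p = 1/20), S ~ Binomial(10, 1/20).
Computing the lower-tail complement: 1 − 2557367045279/2560000000000 = 2632954721/2560000000000.

2632954721/2560000000000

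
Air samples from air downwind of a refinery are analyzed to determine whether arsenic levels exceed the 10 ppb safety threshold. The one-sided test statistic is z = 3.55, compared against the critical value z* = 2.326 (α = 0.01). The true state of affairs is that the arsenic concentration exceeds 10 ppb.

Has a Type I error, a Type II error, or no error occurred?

No error — this is a correct decision.

The conventional null hypothesis is that the arsenic concentration is at or below 10 ppb (safe).
Since z = 3.55 > z* = 2.326, H₀ is rejected.
H₀ is false (actually the arsenic concentration exceeds 10 ppb).
The decision matches the true state — no error.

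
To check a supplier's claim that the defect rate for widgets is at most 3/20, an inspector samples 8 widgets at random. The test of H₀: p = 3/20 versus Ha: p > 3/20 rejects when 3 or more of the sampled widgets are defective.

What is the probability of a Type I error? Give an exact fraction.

Under H₀, Y ~ Binomial(8, 3/20); the Type I error rate is P(Y ≥ 3).
Via the complement, α = 1 − Σ_{j=0}^{2} C(8,j)(3/20)^j(17/20)^{8-j} = 2693447019/25600000000.

2693447019/25600000000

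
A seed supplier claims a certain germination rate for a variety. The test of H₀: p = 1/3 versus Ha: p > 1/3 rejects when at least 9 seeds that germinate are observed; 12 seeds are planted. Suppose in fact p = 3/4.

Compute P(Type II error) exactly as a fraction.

β = P(fail to reject H₀ | Ha true) = P(Y ≤ 8 | p = 3/4), Y ~ Binomial(12, 3/4).
Adding the binomial probabilities P(Y=0)+…+P(Y=8) at p = 3/4 gives 5892517/16777216.

5892517/16777216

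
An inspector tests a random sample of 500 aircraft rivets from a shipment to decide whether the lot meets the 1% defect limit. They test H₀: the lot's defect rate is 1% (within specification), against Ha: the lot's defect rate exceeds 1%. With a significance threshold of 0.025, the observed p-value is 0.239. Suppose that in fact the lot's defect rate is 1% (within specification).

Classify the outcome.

No error — this is a correct decision.

Since p = 0.239 ≥ α = 0.025, H₀ is not rejected.
H₀ is true (actually the lot's defect rate is 1% (within specification)).
The decision matches the true state — no error.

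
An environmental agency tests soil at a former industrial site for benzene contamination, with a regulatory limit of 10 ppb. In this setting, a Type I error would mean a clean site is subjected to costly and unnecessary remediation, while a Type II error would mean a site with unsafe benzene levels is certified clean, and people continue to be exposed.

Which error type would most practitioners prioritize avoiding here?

Type II error

The Type II consequence (a site with unsafe benzene levels is certified clean, and people continue to be exposed) is more severe than the Type I consequence (a clean site is subjected to costly and unnecessary remediation).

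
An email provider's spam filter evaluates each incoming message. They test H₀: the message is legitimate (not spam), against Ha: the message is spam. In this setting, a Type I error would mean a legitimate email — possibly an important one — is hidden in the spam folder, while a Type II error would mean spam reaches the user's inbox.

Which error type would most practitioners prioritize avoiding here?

The Type I consequence (a legitimate email — possibly an important one — is hidden in the spam folder) is more severe than the Type II consequence (spam reaches the user's inbox).

Type I error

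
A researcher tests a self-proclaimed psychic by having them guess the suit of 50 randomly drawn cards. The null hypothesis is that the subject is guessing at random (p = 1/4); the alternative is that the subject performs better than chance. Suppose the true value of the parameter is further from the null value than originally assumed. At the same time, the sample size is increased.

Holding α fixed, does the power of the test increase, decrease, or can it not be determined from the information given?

A bigger departure from H₀ is easier for the test to detect, so it fails to reject less often. A larger sample reduces the standard error, pulling the sampling distribution under Ha further from the non-rejection region. Both changes push β in the same direction.
Since power = 1 − β and β decreases, power increases.

It increases.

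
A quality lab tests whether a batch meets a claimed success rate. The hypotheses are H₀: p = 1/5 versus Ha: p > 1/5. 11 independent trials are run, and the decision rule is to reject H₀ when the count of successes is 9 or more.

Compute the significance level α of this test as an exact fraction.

The Type I error probability is α = P(K ≥ 9) computed under H₀, where K ~ Binomial(11, 1/5).
Adding the binomial terms for j = 9 through 11 with p = 1/5 yields 37/1953125.

37/1953125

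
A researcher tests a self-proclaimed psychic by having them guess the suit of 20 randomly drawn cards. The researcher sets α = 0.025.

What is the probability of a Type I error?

The significance level α is, by definition, the probability of a Type I error — P(reject H₀ | H₀ true).

0.025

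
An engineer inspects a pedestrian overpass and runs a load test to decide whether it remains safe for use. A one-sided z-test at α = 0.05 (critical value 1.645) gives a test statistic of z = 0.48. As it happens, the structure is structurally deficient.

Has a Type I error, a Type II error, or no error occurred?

Type II error

The conventional null hypothesis is that the structure meets the required load capacity (safe).
Since z = 0.48 ≤ z* = 1.645, H₀ is not rejected.
H₀ is false (actually the structure is structurally deficient).
Failing to reject a false H₀ is a Type II error.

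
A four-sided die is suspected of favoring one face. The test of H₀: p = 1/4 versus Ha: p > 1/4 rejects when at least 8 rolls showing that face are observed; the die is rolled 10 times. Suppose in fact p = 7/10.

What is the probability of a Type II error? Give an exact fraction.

771521517/1250000000

A Type II error is failing to reject when Ha holds: with p = 7/10, β = P(S ≤ 7).
Equivalently, β = 1 − P(S ≥ 8) = 771521517/1250000000.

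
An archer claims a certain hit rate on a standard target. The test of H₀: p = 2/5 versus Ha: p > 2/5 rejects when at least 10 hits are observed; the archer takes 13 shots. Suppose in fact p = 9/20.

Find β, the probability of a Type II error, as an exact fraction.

Under the alternative p = 9/20, K ~ Binomial(13, 9/20); β is the probability the test does not reject, P(K < 10).
Equivalently, β = 1 − P(K ≥ 10) = 501584974994213/512000000000000.

501584974994213/512000000000000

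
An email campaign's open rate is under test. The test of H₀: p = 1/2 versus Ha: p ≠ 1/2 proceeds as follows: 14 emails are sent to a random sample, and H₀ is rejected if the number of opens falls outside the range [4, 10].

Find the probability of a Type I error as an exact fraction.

α = P(K ≤ 3 or K ≥ 11 | p = 1/2), K ~ Binomial(14, 1/2).
By symmetry, α = 2·P(K ≤ 3) = 2·(1 + 14 + 91 + 364)/16384 = 940/16384 = 235/4096.

235/4096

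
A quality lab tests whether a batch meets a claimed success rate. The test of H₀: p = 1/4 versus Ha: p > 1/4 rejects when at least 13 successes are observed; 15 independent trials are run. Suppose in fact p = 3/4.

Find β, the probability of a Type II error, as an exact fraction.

820244467/1073741824

Under the alternative p = 3/4, S ~ Binomial(15, 3/4); β is the probability the test does not reject, P(S < 13).
Adding the binomial probabilities P(S=0)+…+P(S=12) at p = 3/4 gives 820244467/1073741824.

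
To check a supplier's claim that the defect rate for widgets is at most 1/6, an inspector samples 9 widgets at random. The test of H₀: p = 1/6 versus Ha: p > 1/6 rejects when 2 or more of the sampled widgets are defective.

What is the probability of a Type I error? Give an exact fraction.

The significance level is the probability, assuming p = 1/6, of seeing 2 or more defectives in 9 draws.
α = 1 − P(X ≤ 1) = 1 − 2734375/5038848 = 2304473/5038848.

2304473/5038848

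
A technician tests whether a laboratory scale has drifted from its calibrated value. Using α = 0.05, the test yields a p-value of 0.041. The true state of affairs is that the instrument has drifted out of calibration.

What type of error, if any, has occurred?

No error — this is a correct decision.

The conventional null hypothesis is that the instrument is correctly calibrated.
Since p = 0.041 < α = 0.05, H₀ is rejected.
H₀ is false (actually the instrument has drifted out of calibration).
The decision matches the true state — no error.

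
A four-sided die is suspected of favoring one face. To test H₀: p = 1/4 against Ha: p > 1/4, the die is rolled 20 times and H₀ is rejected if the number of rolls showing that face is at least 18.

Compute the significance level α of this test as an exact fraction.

1771/1099511627776

Under H₀, K ~ Binomial(20, 1/4), and α = P(K ≥ 18).
P(K ≥ 18) = Σ_{j=18}^{20} C(20,j)·(1/4)^j·(3/4)^{20-j} = 1771/1099511627776.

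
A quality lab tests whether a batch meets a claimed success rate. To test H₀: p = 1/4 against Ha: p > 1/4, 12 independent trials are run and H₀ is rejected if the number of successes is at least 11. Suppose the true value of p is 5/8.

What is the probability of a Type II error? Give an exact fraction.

66717523611/68719476736

Under the alternative p = 5/8, S ~ Binomial(12, 5/8); β is the probability the test does not reject, P(S < 11).
Equivalently, β = 1 − P(S ≥ 11) = 66717523611/68719476736.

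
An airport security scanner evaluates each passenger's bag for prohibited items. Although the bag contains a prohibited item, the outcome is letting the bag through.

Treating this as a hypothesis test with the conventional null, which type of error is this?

The null hypothesis here is that the bag contains no prohibited items.
'Letting the bag through' corresponds to failing to reject H₀.
H₀ was not rejected but H₀ is false — a Type II error (false negative).

Type II error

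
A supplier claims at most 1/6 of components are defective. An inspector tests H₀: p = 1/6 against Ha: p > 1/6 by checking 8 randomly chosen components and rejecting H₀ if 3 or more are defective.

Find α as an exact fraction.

75497/559872

α = P(reject H₀ | H₀ true) = P(X ≥ 3 | p = 1/6), X ~ Binomial(8, 1/6).
α = 1 − P(X ≤ 2) = 1 − 484375/559872 = 75497/559872.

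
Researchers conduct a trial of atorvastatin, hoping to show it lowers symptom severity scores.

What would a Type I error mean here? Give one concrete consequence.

With the conventional null hypothesis that the drug has no effect on symptom severity scores:
A Type I error is rejecting H₀ when H₀ is true.
Here that means concluding that the drug is effective when actually the drug has no effect on symptom severity scores.

A Type I error would mean concluding that the drug lowers symptom severity scores when in fact the drug has no effect on symptom severity scores. Consequence: an ineffective drug is approved and marketed, exposing patients to side effects with no benefit.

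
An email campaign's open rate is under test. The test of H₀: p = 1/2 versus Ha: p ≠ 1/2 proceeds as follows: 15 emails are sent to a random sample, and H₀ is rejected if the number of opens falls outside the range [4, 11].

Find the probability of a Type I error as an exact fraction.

9/256

The significance level is the null-hypothesis probability of the rejection region {≤3} ∪ {≥12}.
The two tails are symmetric, so α = 2·(1 + 15 + 105 + 455)/2^15 = 1152/32768 = 9/256.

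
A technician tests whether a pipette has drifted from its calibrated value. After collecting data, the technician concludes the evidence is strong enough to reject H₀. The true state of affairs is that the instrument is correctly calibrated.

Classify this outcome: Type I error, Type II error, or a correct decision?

The conventional null hypothesis here is that the instrument is correctly calibrated.
H₀ was rejected, but H₀ is actually true.
Rejecting a true null hypothesis is a Type I error (false positive).

Type I error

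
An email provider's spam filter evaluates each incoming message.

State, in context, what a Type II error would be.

A Type II error would mean concluding that the message is legitimate (not spam) (or at least failing to establish that the message is spam) when in fact the message is spam.

With the conventional null hypothesis that the message is legitimate (not spam):
A Type II error is failing to reject H₀ when H₀ is false.
Here that means delivering the message to the inbox when actually the message is spam.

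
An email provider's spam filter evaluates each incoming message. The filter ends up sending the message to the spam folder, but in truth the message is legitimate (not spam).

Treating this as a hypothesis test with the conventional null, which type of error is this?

Type I error

The null hypothesis here is that the message is legitimate (not spam).
'Sending the message to the spam folder' corresponds to rejecting H₀.
H₀ was rejected but H₀ is true — a Type I error (false positive).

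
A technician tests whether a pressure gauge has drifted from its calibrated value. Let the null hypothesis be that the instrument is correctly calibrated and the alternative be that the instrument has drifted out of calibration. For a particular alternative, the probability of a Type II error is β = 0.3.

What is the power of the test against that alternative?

Power = 1 − β = 1 − 0.3 = 0.7.

0.7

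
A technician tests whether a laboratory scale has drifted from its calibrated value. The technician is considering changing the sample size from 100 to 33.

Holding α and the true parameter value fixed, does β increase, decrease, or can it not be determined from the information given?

It increases.

A smaller sample increases the standard error, so the sampling distributions under H₀ and Ha overlap more.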